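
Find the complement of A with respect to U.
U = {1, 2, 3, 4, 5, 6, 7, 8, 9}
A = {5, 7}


Universal set U = {1, 2, 3, 4, 5, 6, 7, 8, 9}
Set A = {5, 7}
A' = U \ A = elements in U but not in A
Checking each element of U:
1 (not in A, include), 2 (not in A, include), 3 (not in A, include), 4 (not in A, include), 5 (in A, exclude), 6 (not in A, include), 7 (in A, exclude), 8 (not in A, include), 9 (not in A, include)
A' = {1, 2, 3, 4, 6, 8, 9}

{1, 2, 3, 4, 6, 8, 9}


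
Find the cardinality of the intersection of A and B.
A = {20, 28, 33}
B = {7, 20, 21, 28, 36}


Set A = {20, 28, 33}
Set B = {7, 20, 21, 28, 36}
A ∩ B = {20, 28}
|A ∩ B| = 2

2


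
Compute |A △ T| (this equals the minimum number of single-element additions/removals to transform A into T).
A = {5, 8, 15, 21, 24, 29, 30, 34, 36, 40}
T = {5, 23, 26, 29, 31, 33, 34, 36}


Set A = {5, 8, 15, 21, 24, 29, 30, 34, 36, 40}
Set T = {5, 23, 26, 29, 31, 33, 34, 36}
Elements to remove from A (in A, not in T): {8, 15, 21, 24, 30, 40} → 6 removals
Elements to add to A (in T, not in A): {23, 26, 31, 33} → 4 additions
Total edits = 6 + 4 = 10

10


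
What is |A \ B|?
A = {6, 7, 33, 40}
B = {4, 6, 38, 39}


Set A = {6, 7, 33, 40}
Set B = {4, 6, 38, 39}
A \ B = {7, 33, 40}
|A \ B| = 3

3


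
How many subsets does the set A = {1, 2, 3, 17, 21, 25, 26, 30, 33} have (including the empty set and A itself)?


Set A = {1, 2, 3, 17, 21, 25, 26, 30, 33}
|A| = 9
The power set P(A) contains all subsets of A.
|P(A)| = 2^|A| = 2^9 = 512

512


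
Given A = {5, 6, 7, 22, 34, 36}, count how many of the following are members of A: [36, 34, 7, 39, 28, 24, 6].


Set A = {5, 6, 7, 22, 34, 36}
Candidates: [36, 34, 7, 39, 28, 24, 6]
Check each candidate:
36 ∈ A, 34 ∈ A, 7 ∈ A, 39 ∉ A, 28 ∉ A, 24 ∉ A, 6 ∈ A
Count of candidates in A: 4

4


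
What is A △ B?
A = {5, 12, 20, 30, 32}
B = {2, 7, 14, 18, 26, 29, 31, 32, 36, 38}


Set A = {5, 12, 20, 30, 32}
Set B = {2, 7, 14, 18, 26, 29, 31, 32, 36, 38}
A △ B = (A \ B) ∪ (B \ A)
Elements in A but not B: {5, 12, 20, 30}
Elements in B but not A: {2, 7, 14, 18, 26, 29, 31, 36, 38}
A △ B = {2, 5, 7, 12, 14, 18, 20, 26, 29, 30, 31, 36, 38}

{2, 5, 7, 12, 14, 18, 20, 26, 29, 30, 31, 36, 38}


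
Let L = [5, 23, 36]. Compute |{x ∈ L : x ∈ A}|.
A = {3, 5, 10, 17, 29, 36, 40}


Set A = {3, 5, 10, 17, 29, 36, 40}
Candidates: [5, 23, 36]
Check each candidate:
5 ∈ A, 23 ∉ A, 36 ∈ A
Count of candidates in A: 2

2


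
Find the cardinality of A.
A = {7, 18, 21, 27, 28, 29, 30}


Set A = {7, 18, 21, 27, 28, 29, 30}
Listing elements: 7, 18, 21, 27, 28, 29, 30
Counting: 7 elements
|A| = 7

7


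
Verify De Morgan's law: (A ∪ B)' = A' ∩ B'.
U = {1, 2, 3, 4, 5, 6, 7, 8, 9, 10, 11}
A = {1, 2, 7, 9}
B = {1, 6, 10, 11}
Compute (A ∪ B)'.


U = {1, 2, 3, 4, 5, 6, 7, 8, 9, 10, 11}
A = {1, 2, 7, 9}, B = {1, 6, 10, 11}
A ∪ B = {1, 2, 6, 7, 9, 10, 11}
(A ∪ B)' = U \ (A ∪ B) = {3, 4, 5, 8}
Verification via A' ∩ B': A' = {3, 4, 5, 6, 8, 10, 11}, B' = {2, 3, 4, 5, 7, 8, 9}
A' ∩ B' = {3, 4, 5, 8} ✓

{3, 4, 5, 8}


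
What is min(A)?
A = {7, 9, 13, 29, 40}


Set A = {7, 9, 13, 29, 40}
Elements in ascending order: 7, 9, 13, 29, 40
The smallest element is 7.

7


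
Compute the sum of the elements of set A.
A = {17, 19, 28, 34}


Set A = {17, 19, 28, 34}
Sum = 17 + 19 + 28 + 34 = 98

98


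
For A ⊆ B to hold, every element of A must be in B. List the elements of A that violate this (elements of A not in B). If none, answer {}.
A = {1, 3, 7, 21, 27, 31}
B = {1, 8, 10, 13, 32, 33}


Set A = {1, 3, 7, 21, 27, 31}
Set B = {1, 8, 10, 13, 32, 33}
Check each element of A against B:
1 ∈ B, 3 ∉ B (include), 7 ∉ B (include), 21 ∉ B (include), 27 ∉ B (include), 31 ∉ B (include)
Elements of A not in B: {3, 7, 21, 27, 31}

{3, 7, 21, 27, 31}


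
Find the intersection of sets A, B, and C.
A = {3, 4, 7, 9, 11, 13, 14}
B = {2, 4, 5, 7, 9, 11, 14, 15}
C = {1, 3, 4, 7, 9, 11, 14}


Set A = {3, 4, 7, 9, 11, 13, 14}
Set B = {2, 4, 5, 7, 9, 11, 14, 15}
Set C = {1, 3, 4, 7, 9, 11, 14}
First, A ∩ B = {4, 7, 9, 11, 14}
Then, (A ∩ B) ∩ C = {4, 7, 9, 11, 14}

{4, 7, 9, 11, 14}


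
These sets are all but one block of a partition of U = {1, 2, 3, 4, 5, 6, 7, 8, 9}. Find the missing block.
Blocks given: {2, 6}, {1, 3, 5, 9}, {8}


U = {1, 2, 3, 4, 5, 6, 7, 8, 9}
Shown blocks: {2, 6}, {1, 3, 5, 9}, {8}
A partition's blocks are pairwise disjoint and cover U, so the missing block = U \ (union of shown blocks).
Union of shown blocks: {1, 2, 3, 5, 6, 8, 9}
Missing block = U \ (union) = {4, 7}

{4, 7}


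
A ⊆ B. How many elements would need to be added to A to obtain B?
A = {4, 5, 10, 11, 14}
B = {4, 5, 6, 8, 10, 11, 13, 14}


Set A = {4, 5, 10, 11, 14}, |A| = 5
Set B = {4, 5, 6, 8, 10, 11, 13, 14}, |B| = 8
Since A ⊆ B: B \ A = {6, 8, 13}
|B| - |A| = 8 - 5 = 3

3


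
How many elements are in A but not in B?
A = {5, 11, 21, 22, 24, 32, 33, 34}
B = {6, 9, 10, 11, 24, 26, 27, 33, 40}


Set A = {5, 11, 21, 22, 24, 32, 33, 34}
Set B = {6, 9, 10, 11, 24, 26, 27, 33, 40}
A \ B = {5, 21, 22, 32, 34}
|A \ B| = 5

5


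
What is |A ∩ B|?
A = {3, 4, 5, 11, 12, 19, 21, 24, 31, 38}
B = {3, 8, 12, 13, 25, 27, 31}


Set A = {3, 4, 5, 11, 12, 19, 21, 24, 31, 38}
Set B = {3, 8, 12, 13, 25, 27, 31}
A ∩ B = {3, 12, 31}
|A ∩ B| = 3

3


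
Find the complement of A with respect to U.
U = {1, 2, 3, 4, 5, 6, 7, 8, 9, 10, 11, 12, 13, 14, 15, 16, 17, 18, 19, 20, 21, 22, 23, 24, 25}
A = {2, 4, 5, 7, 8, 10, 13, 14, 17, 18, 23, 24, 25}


Universal set U = {1, 2, 3, 4, 5, 6, 7, 8, 9, 10, 11, 12, 13, 14, 15, 16, 17, 18, 19, 20, 21, 22, 23, 24, 25}
Set A = {2, 4, 5, 7, 8, 10, 13, 14, 17, 18, 23, 24, 25}
A' = U \ A = elements in U but not in A
Checking each element of U:
1 (not in A, include), 2 (in A, exclude), 3 (not in A, include), 4 (in A, exclude), 5 (in A, exclude), 6 (not in A, include), 7 (in A, exclude), 8 (in A, exclude), 9 (not in A, include), 10 (in A, exclude), 11 (not in A, include), 12 (not in A, include), 13 (in A, exclude), 14 (in A, exclude), 15 (not in A, include), 16 (not in A, include), 17 (in A, exclude), 18 (in A, exclude), 19 (not in A, include), 20 (not in A, include), 21 (not in A, include), 22 (not in A, include), 23 (in A, exclude), 24 (in A, exclude), 25 (in A, exclude)
A' = {1, 3, 6, 9, 11, 12, 15, 16, 19, 20, 21, 22}

{1, 3, 6, 9, 11, 12, 15, 16, 19, 20, 21, 22}


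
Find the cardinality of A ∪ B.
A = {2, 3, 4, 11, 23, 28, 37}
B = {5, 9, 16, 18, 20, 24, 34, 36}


Set A = {2, 3, 4, 11, 23, 28, 37}, |A| = 7
Set B = {5, 9, 16, 18, 20, 24, 34, 36}, |B| = 8
A ∩ B = {}, |A ∩ B| = 0
|A ∪ B| = |A| + |B| - |A ∩ B| = 7 + 8 - 0 = 15

15


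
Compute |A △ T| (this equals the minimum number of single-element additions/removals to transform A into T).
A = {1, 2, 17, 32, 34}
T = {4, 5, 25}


Set A = {1, 2, 17, 32, 34}
Set T = {4, 5, 25}
Elements to remove from A (in A, not in T): {1, 2, 17, 32, 34} → 5 removals
Elements to add to A (in T, not in A): {4, 5, 25} → 3 additions
Total edits = 5 + 3 = 8

8


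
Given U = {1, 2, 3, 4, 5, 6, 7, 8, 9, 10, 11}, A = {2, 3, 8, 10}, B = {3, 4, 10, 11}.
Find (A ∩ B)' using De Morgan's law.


U = {1, 2, 3, 4, 5, 6, 7, 8, 9, 10, 11}
A = {2, 3, 8, 10}, B = {3, 4, 10, 11}
A ∩ B = {3, 10}
(A ∩ B)' = U \ (A ∩ B) = {1, 2, 4, 5, 6, 7, 8, 9, 11}
Verification via A' ∪ B': A' = {1, 4, 5, 6, 7, 9, 11}, B' = {1, 2, 5, 6, 7, 8, 9}
A' ∪ B' = {1, 2, 4, 5, 6, 7, 8, 9, 11} ✓

{1, 2, 4, 5, 6, 7, 8, 9, 11}


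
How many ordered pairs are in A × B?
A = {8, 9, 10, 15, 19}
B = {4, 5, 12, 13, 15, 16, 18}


Set A = {8, 9, 10, 15, 19} has 5 elements.
Set B = {4, 5, 12, 13, 15, 16, 18} has 7 elements.
|A × B| = |A| × |B| = 5 × 7 = 35

35


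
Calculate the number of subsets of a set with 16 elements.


The set has 16 elements.
The power set contains all possible subsets.
|P(A)| = 2^|A| = 2^16 = 65536

65536


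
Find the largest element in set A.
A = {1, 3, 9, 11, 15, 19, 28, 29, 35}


Set A = {1, 3, 9, 11, 15, 19, 28, 29, 35}
Elements in ascending order: 1, 3, 9, 11, 15, 19, 28, 29, 35
The largest element is 35.

35


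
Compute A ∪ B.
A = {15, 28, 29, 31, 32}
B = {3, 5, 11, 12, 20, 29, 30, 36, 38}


Set A = {15, 28, 29, 31, 32}
Set B = {3, 5, 11, 12, 20, 29, 30, 36, 38}
A ∪ B includes all elements in either set.
Elements from A: {15, 28, 29, 31, 32}
Elements from B not already included: {3, 5, 11, 12, 20, 30, 36, 38}
A ∪ B = {3, 5, 11, 12, 15, 20, 28, 29, 30, 31, 32, 36, 38}

{3, 5, 11, 12, 15, 20, 28, 29, 30, 31, 32, 36, 38}


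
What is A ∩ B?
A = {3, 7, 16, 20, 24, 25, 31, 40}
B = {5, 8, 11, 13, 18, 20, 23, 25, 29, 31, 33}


Set A = {3, 7, 16, 20, 24, 25, 31, 40}
Set B = {5, 8, 11, 13, 18, 20, 23, 25, 29, 31, 33}
A ∩ B includes only elements in both sets.
Check each element of A against B:
3 ✗, 7 ✗, 16 ✗, 20 ✓, 24 ✗, 25 ✓, 31 ✓, 40 ✗
A ∩ B = {20, 25, 31}

{20, 25, 31}


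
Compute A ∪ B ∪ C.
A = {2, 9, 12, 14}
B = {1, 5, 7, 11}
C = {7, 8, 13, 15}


Set A = {2, 9, 12, 14}
Set B = {1, 5, 7, 11}
Set C = {7, 8, 13, 15}
First, A ∪ B = {1, 2, 5, 7, 9, 11, 12, 14}
Then, (A ∪ B) ∪ C = {1, 2, 5, 7, 8, 9, 11, 12, 13, 14, 15}

{1, 2, 5, 7, 8, 9, 11, 12, 13, 14, 15}


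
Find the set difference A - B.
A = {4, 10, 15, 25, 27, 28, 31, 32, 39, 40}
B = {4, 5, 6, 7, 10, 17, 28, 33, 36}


Set A = {4, 10, 15, 25, 27, 28, 31, 32, 39, 40}
Set B = {4, 5, 6, 7, 10, 17, 28, 33, 36}
A \ B includes elements in A that are not in B.
Check each element of A:
4 (in B, remove), 10 (in B, remove), 15 (not in B, keep), 25 (not in B, keep), 27 (not in B, keep), 28 (in B, remove), 31 (not in B, keep), 32 (not in B, keep), 39 (not in B, keep), 40 (not in B, keep)
A \ B = {15, 25, 27, 31, 32, 39, 40}

{15, 25, 27, 31, 32, 39, 40}


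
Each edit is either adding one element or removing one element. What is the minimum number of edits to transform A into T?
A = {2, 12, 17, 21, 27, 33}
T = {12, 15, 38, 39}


Set A = {2, 12, 17, 21, 27, 33}
Set T = {12, 15, 38, 39}
Elements to remove from A (in A, not in T): {2, 17, 21, 27, 33} → 5 removals
Elements to add to A (in T, not in A): {15, 38, 39} → 3 additions
Total edits = 5 + 3 = 8

8


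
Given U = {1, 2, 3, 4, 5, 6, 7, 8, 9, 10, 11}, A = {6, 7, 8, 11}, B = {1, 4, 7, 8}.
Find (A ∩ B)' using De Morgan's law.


U = {1, 2, 3, 4, 5, 6, 7, 8, 9, 10, 11}
A = {6, 7, 8, 11}, B = {1, 4, 7, 8}
A ∩ B = {7, 8}
(A ∩ B)' = U \ (A ∩ B) = {1, 2, 3, 4, 5, 6, 9, 10, 11}
Verification via A' ∪ B': A' = {1, 2, 3, 4, 5, 9, 10}, B' = {2, 3, 5, 6, 9, 10, 11}
A' ∪ B' = {1, 2, 3, 4, 5, 6, 9, 10, 11} ✓

{1, 2, 3, 4, 5, 6, 9, 10, 11}


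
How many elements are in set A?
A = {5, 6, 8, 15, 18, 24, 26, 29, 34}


Set A = {5, 6, 8, 15, 18, 24, 26, 29, 34}
Listing elements: 5, 6, 8, 15, 18, 24, 26, 29, 34
Counting: 9 elements
|A| = 9

9


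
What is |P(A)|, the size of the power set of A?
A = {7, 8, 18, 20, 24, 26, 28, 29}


Set A = {7, 8, 18, 20, 24, 26, 28, 29}
|A| = 8
The power set P(A) contains all subsets of A.
|P(A)| = 2^|A| = 2^8 = 256

256


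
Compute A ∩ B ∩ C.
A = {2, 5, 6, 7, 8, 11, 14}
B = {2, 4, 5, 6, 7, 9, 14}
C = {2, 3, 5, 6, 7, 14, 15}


Set A = {2, 5, 6, 7, 8, 11, 14}
Set B = {2, 4, 5, 6, 7, 9, 14}
Set C = {2, 3, 5, 6, 7, 14, 15}
First, A ∩ B = {2, 5, 6, 7, 14}
Then, (A ∩ B) ∩ C = {2, 5, 6, 7, 14}

{2, 5, 6, 7, 14}


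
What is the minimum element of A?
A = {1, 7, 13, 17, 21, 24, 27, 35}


Set A = {1, 7, 13, 17, 21, 24, 27, 35}
Elements in ascending order: 1, 7, 13, 17, 21, 24, 27, 35
The smallest element is 1.

1


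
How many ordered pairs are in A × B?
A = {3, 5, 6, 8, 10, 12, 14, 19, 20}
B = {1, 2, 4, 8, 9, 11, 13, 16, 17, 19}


Set A = {3, 5, 6, 8, 10, 12, 14, 19, 20} has 9 elements.
Set B = {1, 2, 4, 8, 9, 11, 13, 16, 17, 19} has 10 elements.
|A × B| = |A| × |B| = 9 × 10 = 90

90


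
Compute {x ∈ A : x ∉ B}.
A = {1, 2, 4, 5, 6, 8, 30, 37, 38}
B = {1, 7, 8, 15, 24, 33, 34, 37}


Set A = {1, 2, 4, 5, 6, 8, 30, 37, 38}
Set B = {1, 7, 8, 15, 24, 33, 34, 37}
Check each element of A against B:
1 ∈ B, 2 ∉ B (include), 4 ∉ B (include), 5 ∉ B (include), 6 ∉ B (include), 8 ∈ B, 30 ∉ B (include), 37 ∈ B, 38 ∉ B (include)
Elements of A not in B: {2, 4, 5, 6, 30, 38}

{2, 4, 5, 6, 30, 38}


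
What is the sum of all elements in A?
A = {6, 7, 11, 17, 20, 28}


Set A = {6, 7, 11, 17, 20, 28}
Sum = 6 + 7 + 11 + 17 + 20 + 28 = 89

89


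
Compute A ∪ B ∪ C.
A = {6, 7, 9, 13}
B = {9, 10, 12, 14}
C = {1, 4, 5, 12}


Set A = {6, 7, 9, 13}
Set B = {9, 10, 12, 14}
Set C = {1, 4, 5, 12}
First, A ∪ B = {6, 7, 9, 10, 12, 13, 14}
Then, (A ∪ B) ∪ C = {1, 4, 5, 6, 7, 9, 10, 12, 13, 14}

{1, 4, 5, 6, 7, 9, 10, 12, 13, 14}


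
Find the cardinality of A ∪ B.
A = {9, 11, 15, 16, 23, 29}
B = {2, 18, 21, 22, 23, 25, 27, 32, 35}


Set A = {9, 11, 15, 16, 23, 29}, |A| = 6
Set B = {2, 18, 21, 22, 23, 25, 27, 32, 35}, |B| = 9
A ∩ B = {23}, |A ∩ B| = 1
|A ∪ B| = |A| + |B| - |A ∩ B| = 6 + 9 - 1 = 14

14


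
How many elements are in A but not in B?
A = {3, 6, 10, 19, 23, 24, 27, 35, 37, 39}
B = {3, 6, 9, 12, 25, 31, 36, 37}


Set A = {3, 6, 10, 19, 23, 24, 27, 35, 37, 39}
Set B = {3, 6, 9, 12, 25, 31, 36, 37}
A \ B = {10, 19, 23, 24, 27, 35, 39}
|A \ B| = 7

7


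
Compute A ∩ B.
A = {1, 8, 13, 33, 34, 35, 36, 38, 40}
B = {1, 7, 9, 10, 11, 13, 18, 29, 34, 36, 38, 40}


Set A = {1, 8, 13, 33, 34, 35, 36, 38, 40}
Set B = {1, 7, 9, 10, 11, 13, 18, 29, 34, 36, 38, 40}
A ∩ B includes only elements in both sets.
Check each element of A against B:
1 ✓, 8 ✗, 13 ✓, 33 ✗, 34 ✓, 35 ✗, 36 ✓, 38 ✓, 40 ✓
A ∩ B = {1, 13, 34, 36, 38, 40}

{1, 13, 34, 36, 38, 40}


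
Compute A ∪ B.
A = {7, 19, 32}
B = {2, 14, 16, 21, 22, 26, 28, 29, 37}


Set A = {7, 19, 32}
Set B = {2, 14, 16, 21, 22, 26, 28, 29, 37}
A ∪ B includes all elements in either set.
Elements from A: {7, 19, 32}
Elements from B not already included: {2, 14, 16, 21, 22, 26, 28, 29, 37}
A ∪ B = {2, 7, 14, 16, 19, 21, 22, 26, 28, 29, 32, 37}

{2, 7, 14, 16, 19, 21, 22, 26, 28, 29, 32, 37}


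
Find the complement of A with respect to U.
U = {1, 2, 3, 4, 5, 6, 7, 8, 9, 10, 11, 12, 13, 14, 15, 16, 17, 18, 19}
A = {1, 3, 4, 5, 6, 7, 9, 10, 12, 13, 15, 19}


Universal set U = {1, 2, 3, 4, 5, 6, 7, 8, 9, 10, 11, 12, 13, 14, 15, 16, 17, 18, 19}
Set A = {1, 3, 4, 5, 6, 7, 9, 10, 12, 13, 15, 19}
A' = U \ A = elements in U but not in A
Checking each element of U:
1 (in A, exclude), 2 (not in A, include), 3 (in A, exclude), 4 (in A, exclude), 5 (in A, exclude), 6 (in A, exclude), 7 (in A, exclude), 8 (not in A, include), 9 (in A, exclude), 10 (in A, exclude), 11 (not in A, include), 12 (in A, exclude), 13 (in A, exclude), 14 (not in A, include), 15 (in A, exclude), 16 (not in A, include), 17 (not in A, include), 18 (not in A, include), 19 (in A, exclude)
A' = {2, 8, 11, 14, 16, 17, 18}

{2, 8, 11, 14, 16, 17, 18}


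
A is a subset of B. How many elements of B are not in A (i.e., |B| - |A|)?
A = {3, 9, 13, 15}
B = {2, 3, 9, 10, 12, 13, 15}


Set A = {3, 9, 13, 15}, |A| = 4
Set B = {2, 3, 9, 10, 12, 13, 15}, |B| = 7
Since A ⊆ B: B \ A = {2, 10, 12}
|B| - |A| = 7 - 4 = 3

3


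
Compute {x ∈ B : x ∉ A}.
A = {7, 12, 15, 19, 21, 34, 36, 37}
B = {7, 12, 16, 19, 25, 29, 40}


Set A = {7, 12, 15, 19, 21, 34, 36, 37}
Set B = {7, 12, 16, 19, 25, 29, 40}
Check each element of B against A:
7 ∈ A, 12 ∈ A, 16 ∉ A (include), 19 ∈ A, 25 ∉ A (include), 29 ∉ A (include), 40 ∉ A (include)
Elements of B not in A: {16, 25, 29, 40}

{16, 25, 29, 40}


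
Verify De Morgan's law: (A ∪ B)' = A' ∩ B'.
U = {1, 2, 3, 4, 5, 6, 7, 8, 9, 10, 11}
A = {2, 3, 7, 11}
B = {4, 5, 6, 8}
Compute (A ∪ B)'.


U = {1, 2, 3, 4, 5, 6, 7, 8, 9, 10, 11}
A = {2, 3, 7, 11}, B = {4, 5, 6, 8}
A ∪ B = {2, 3, 4, 5, 6, 7, 8, 11}
(A ∪ B)' = U \ (A ∪ B) = {1, 9, 10}
Verification via A' ∩ B': A' = {1, 4, 5, 6, 8, 9, 10}, B' = {1, 2, 3, 7, 9, 10, 11}
A' ∩ B' = {1, 9, 10} ✓

{1, 9, 10}


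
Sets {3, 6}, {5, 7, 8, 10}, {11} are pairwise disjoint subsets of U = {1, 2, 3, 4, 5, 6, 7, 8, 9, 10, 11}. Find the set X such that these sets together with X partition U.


U = {1, 2, 3, 4, 5, 6, 7, 8, 9, 10, 11}
Shown blocks: {3, 6}, {5, 7, 8, 10}, {11}
A partition's blocks are pairwise disjoint and cover U, so the missing block = U \ (union of shown blocks).
Union of shown blocks: {3, 5, 6, 7, 8, 10, 11}
Missing block = U \ (union) = {1, 2, 4, 9}

{1, 2, 4, 9}


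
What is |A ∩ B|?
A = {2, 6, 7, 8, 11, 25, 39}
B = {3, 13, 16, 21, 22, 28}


Set A = {2, 6, 7, 8, 11, 25, 39}
Set B = {3, 13, 16, 21, 22, 28}
A ∩ B = {}
|A ∩ B| = 0

0


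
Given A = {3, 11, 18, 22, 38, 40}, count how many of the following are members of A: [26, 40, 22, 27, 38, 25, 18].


Set A = {3, 11, 18, 22, 38, 40}
Candidates: [26, 40, 22, 27, 38, 25, 18]
Check each candidate:
26 ∉ A, 40 ∈ A, 22 ∈ A, 27 ∉ A, 38 ∈ A, 25 ∉ A, 18 ∈ A
Count of candidates in A: 4

4


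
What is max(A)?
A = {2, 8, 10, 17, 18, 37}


Set A = {2, 8, 10, 17, 18, 37}
Elements in ascending order: 2, 8, 10, 17, 18, 37
The largest element is 37.

37


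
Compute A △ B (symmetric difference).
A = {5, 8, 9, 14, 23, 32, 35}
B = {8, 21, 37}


Set A = {5, 8, 9, 14, 23, 32, 35}
Set B = {8, 21, 37}
A △ B = (A \ B) ∪ (B \ A)
Elements in A but not B: {5, 9, 14, 23, 32, 35}
Elements in B but not A: {21, 37}
A △ B = {5, 9, 14, 21, 23, 32, 35, 37}

{5, 9, 14, 21, 23, 32, 35, 37}


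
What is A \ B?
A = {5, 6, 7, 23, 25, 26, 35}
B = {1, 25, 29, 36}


Set A = {5, 6, 7, 23, 25, 26, 35}
Set B = {1, 25, 29, 36}
A \ B includes elements in A that are not in B.
Check each element of A:
5 (not in B, keep), 6 (not in B, keep), 7 (not in B, keep), 23 (not in B, keep), 25 (in B, remove), 26 (not in B, keep), 35 (not in B, keep)
A \ B = {5, 6, 7, 23, 26, 35}

{5, 6, 7, 23, 26, 35}


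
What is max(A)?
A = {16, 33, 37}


Set A = {16, 33, 37}
Elements in ascending order: 16, 33, 37
The largest element is 37.

37


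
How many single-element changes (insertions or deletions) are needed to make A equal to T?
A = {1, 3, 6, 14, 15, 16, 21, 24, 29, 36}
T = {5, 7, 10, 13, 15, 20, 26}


Set A = {1, 3, 6, 14, 15, 16, 21, 24, 29, 36}
Set T = {5, 7, 10, 13, 15, 20, 26}
Elements to remove from A (in A, not in T): {1, 3, 6, 14, 16, 21, 24, 29, 36} → 9 removals
Elements to add to A (in T, not in A): {5, 7, 10, 13, 20, 26} → 6 additions
Total edits = 9 + 6 = 15

15


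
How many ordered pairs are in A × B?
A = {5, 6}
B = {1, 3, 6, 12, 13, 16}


Set A = {5, 6} has 2 elements.
Set B = {1, 3, 6, 12, 13, 16} has 6 elements.
|A × B| = |A| × |B| = 2 × 6 = 12

12


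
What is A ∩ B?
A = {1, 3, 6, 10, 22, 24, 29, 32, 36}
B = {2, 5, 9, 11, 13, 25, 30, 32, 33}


Set A = {1, 3, 6, 10, 22, 24, 29, 32, 36}
Set B = {2, 5, 9, 11, 13, 25, 30, 32, 33}
A ∩ B includes only elements in both sets.
Check each element of A against B:
1 ✗, 3 ✗, 6 ✗, 10 ✗, 22 ✗, 24 ✗, 29 ✗, 32 ✓, 36 ✗
A ∩ B = {32}

{32}


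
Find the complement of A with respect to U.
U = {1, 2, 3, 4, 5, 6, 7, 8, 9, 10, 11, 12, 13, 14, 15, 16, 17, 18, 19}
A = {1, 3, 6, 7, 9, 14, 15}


Universal set U = {1, 2, 3, 4, 5, 6, 7, 8, 9, 10, 11, 12, 13, 14, 15, 16, 17, 18, 19}
Set A = {1, 3, 6, 7, 9, 14, 15}
A' = U \ A = elements in U but not in A
Checking each element of U:
1 (in A, exclude), 2 (not in A, include), 3 (in A, exclude), 4 (not in A, include), 5 (not in A, include), 6 (in A, exclude), 7 (in A, exclude), 8 (not in A, include), 9 (in A, exclude), 10 (not in A, include), 11 (not in A, include), 12 (not in A, include), 13 (not in A, include), 14 (in A, exclude), 15 (in A, exclude), 16 (not in A, include), 17 (not in A, include), 18 (not in A, include), 19 (not in A, include)
A' = {2, 4, 5, 8, 10, 11, 12, 13, 16, 17, 18, 19}

{2, 4, 5, 8, 10, 11, 12, 13, 16, 17, 18, 19}


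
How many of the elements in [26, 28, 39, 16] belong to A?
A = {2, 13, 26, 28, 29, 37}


Set A = {2, 13, 26, 28, 29, 37}
Candidates: [26, 28, 39, 16]
Check each candidate:
26 ∈ A, 28 ∈ A, 39 ∉ A, 16 ∉ A
Count of candidates in A: 2

2


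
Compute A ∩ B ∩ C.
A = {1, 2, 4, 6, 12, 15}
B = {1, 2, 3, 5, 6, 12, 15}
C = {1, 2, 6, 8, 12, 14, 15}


Set A = {1, 2, 4, 6, 12, 15}
Set B = {1, 2, 3, 5, 6, 12, 15}
Set C = {1, 2, 6, 8, 12, 14, 15}
First, A ∩ B = {1, 2, 6, 12, 15}
Then, (A ∩ B) ∩ C = {1, 2, 6, 12, 15}

{1, 2, 6, 12, 15}


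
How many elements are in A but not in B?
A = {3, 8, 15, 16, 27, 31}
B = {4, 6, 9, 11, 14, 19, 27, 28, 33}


Set A = {3, 8, 15, 16, 27, 31}
Set B = {4, 6, 9, 11, 14, 19, 27, 28, 33}
A \ B = {3, 8, 15, 16, 31}
|A \ B| = 5

5


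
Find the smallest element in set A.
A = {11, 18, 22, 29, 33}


Set A = {11, 18, 22, 29, 33}
Elements in ascending order: 11, 18, 22, 29, 33
The smallest element is 11.

11


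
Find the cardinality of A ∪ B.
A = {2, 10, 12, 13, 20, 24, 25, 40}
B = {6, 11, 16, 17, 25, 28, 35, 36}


Set A = {2, 10, 12, 13, 20, 24, 25, 40}, |A| = 8
Set B = {6, 11, 16, 17, 25, 28, 35, 36}, |B| = 8
A ∩ B = {25}, |A ∩ B| = 1
|A ∪ B| = |A| + |B| - |A ∩ B| = 8 + 8 - 1 = 15

15


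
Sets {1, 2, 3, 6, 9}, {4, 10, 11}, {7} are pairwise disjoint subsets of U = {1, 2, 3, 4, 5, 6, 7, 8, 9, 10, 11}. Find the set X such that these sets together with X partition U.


U = {1, 2, 3, 4, 5, 6, 7, 8, 9, 10, 11}
Shown blocks: {1, 2, 3, 6, 9}, {4, 10, 11}, {7}
A partition's blocks are pairwise disjoint and cover U, so the missing block = U \ (union of shown blocks).
Union of shown blocks: {1, 2, 3, 4, 6, 7, 9, 10, 11}
Missing block = U \ (union) = {5, 8}

{5, 8}


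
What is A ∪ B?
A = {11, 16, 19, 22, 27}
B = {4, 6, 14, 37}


Set A = {11, 16, 19, 22, 27}
Set B = {4, 6, 14, 37}
A ∪ B includes all elements in either set.
Elements from A: {11, 16, 19, 22, 27}
Elements from B not already included: {4, 6, 14, 37}
A ∪ B = {4, 6, 11, 14, 16, 19, 22, 27, 37}

{4, 6, 11, 14, 16, 19, 22, 27, 37}


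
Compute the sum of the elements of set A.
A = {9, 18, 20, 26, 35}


Set A = {9, 18, 20, 26, 35}
Sum = 9 + 18 + 20 + 26 + 35 = 108

108


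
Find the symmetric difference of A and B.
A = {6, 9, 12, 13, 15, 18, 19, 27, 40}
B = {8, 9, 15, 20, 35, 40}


Set A = {6, 9, 12, 13, 15, 18, 19, 27, 40}
Set B = {8, 9, 15, 20, 35, 40}
A △ B = (A \ B) ∪ (B \ A)
Elements in A but not B: {6, 12, 13, 18, 19, 27}
Elements in B but not A: {8, 20, 35}
A △ B = {6, 8, 12, 13, 18, 19, 20, 27, 35}

{6, 8, 12, 13, 18, 19, 20, 27, 35}


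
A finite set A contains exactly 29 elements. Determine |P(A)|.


The set has 29 elements.
The power set contains all possible subsets.
|P(A)| = 2^|A| = 2^29 = 536870912

536870912


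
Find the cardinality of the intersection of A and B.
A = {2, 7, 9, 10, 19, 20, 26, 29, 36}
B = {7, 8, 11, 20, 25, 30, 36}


Set A = {2, 7, 9, 10, 19, 20, 26, 29, 36}
Set B = {7, 8, 11, 20, 25, 30, 36}
A ∩ B = {7, 20, 36}
|A ∩ B| = 3

3


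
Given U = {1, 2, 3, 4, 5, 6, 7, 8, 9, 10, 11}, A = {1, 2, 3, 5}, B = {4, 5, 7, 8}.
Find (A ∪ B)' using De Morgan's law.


U = {1, 2, 3, 4, 5, 6, 7, 8, 9, 10, 11}
A = {1, 2, 3, 5}, B = {4, 5, 7, 8}
A ∪ B = {1, 2, 3, 4, 5, 7, 8}
(A ∪ B)' = U \ (A ∪ B) = {6, 9, 10, 11}
Verification via A' ∩ B': A' = {4, 6, 7, 8, 9, 10, 11}, B' = {1, 2, 3, 6, 9, 10, 11}
A' ∩ B' = {6, 9, 10, 11} ✓

{6, 9, 10, 11}


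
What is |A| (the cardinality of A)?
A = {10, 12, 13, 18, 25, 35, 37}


Set A = {10, 12, 13, 18, 25, 35, 37}
Listing elements: 10, 12, 13, 18, 25, 35, 37
Counting: 7 elements
|A| = 7

7


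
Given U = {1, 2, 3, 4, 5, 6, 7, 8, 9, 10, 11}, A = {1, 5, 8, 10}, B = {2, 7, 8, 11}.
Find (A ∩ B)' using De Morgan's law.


U = {1, 2, 3, 4, 5, 6, 7, 8, 9, 10, 11}
A = {1, 5, 8, 10}, B = {2, 7, 8, 11}
A ∩ B = {8}
(A ∩ B)' = U \ (A ∩ B) = {1, 2, 3, 4, 5, 6, 7, 9, 10, 11}
Verification via A' ∪ B': A' = {2, 3, 4, 6, 7, 9, 11}, B' = {1, 3, 4, 5, 6, 9, 10}
A' ∪ B' = {1, 2, 3, 4, 5, 6, 7, 9, 10, 11} ✓

{1, 2, 3, 4, 5, 6, 7, 9, 10, 11}


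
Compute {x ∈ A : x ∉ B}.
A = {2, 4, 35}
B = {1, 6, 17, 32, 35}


Set A = {2, 4, 35}
Set B = {1, 6, 17, 32, 35}
Check each element of A against B:
2 ∉ B (include), 4 ∉ B (include), 35 ∈ B
Elements of A not in B: {2, 4}

{2, 4}


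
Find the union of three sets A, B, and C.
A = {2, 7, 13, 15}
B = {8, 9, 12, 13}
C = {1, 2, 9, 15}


Set A = {2, 7, 13, 15}
Set B = {8, 9, 12, 13}
Set C = {1, 2, 9, 15}
First, A ∪ B = {2, 7, 8, 9, 12, 13, 15}
Then, (A ∪ B) ∪ C = {1, 2, 7, 8, 9, 12, 13, 15}

{1, 2, 7, 8, 9, 12, 13, 15}


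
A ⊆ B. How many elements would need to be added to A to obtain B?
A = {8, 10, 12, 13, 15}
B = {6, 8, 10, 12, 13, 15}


Set A = {8, 10, 12, 13, 15}, |A| = 5
Set B = {6, 8, 10, 12, 13, 15}, |B| = 6
Since A ⊆ B: B \ A = {6}
|B| - |A| = 6 - 5 = 1

1


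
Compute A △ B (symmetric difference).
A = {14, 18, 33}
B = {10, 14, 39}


Set A = {14, 18, 33}
Set B = {10, 14, 39}
A △ B = (A \ B) ∪ (B \ A)
Elements in A but not B: {18, 33}
Elements in B but not A: {10, 39}
A △ B = {10, 18, 33, 39}

{10, 18, 33, 39}


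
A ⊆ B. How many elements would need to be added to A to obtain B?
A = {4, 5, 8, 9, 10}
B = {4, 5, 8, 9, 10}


Set A = {4, 5, 8, 9, 10}, |A| = 5
Set B = {4, 5, 8, 9, 10}, |B| = 5
Since A ⊆ B: B \ A = {}
|B| - |A| = 5 - 5 = 0

0


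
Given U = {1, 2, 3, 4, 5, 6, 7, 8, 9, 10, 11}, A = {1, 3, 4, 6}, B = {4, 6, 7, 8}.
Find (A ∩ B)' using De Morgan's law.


U = {1, 2, 3, 4, 5, 6, 7, 8, 9, 10, 11}
A = {1, 3, 4, 6}, B = {4, 6, 7, 8}
A ∩ B = {4, 6}
(A ∩ B)' = U \ (A ∩ B) = {1, 2, 3, 5, 7, 8, 9, 10, 11}
Verification via A' ∪ B': A' = {2, 5, 7, 8, 9, 10, 11}, B' = {1, 2, 3, 5, 9, 10, 11}
A' ∪ B' = {1, 2, 3, 5, 7, 8, 9, 10, 11} ✓

{1, 2, 3, 5, 7, 8, 9, 10, 11}


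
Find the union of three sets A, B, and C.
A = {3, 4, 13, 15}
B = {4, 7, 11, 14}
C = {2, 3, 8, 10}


Set A = {3, 4, 13, 15}
Set B = {4, 7, 11, 14}
Set C = {2, 3, 8, 10}
First, A ∪ B = {3, 4, 7, 11, 13, 14, 15}
Then, (A ∪ B) ∪ C = {2, 3, 4, 7, 8, 10, 11, 13, 14, 15}

{2, 3, 4, 7, 8, 10, 11, 13, 14, 15}


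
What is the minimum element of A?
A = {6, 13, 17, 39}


Set A = {6, 13, 17, 39}
Elements in ascending order: 6, 13, 17, 39
The smallest element is 6.

6


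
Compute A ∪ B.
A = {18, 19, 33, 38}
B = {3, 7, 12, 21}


Set A = {18, 19, 33, 38}
Set B = {3, 7, 12, 21}
A ∪ B includes all elements in either set.
Elements from A: {18, 19, 33, 38}
Elements from B not already included: {3, 7, 12, 21}
A ∪ B = {3, 7, 12, 18, 19, 21, 33, 38}

{3, 7, 12, 18, 19, 21, 33, 38}


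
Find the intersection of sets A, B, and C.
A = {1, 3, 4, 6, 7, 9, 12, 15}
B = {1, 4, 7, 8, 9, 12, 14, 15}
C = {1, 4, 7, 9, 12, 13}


Set A = {1, 3, 4, 6, 7, 9, 12, 15}
Set B = {1, 4, 7, 8, 9, 12, 14, 15}
Set C = {1, 4, 7, 9, 12, 13}
First, A ∩ B = {1, 4, 7, 9, 12, 15}
Then, (A ∩ B) ∩ C = {1, 4, 7, 9, 12}

{1, 4, 7, 9, 12}


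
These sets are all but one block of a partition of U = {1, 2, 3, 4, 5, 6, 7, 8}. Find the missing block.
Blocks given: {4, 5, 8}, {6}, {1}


U = {1, 2, 3, 4, 5, 6, 7, 8}
Shown blocks: {4, 5, 8}, {6}, {1}
A partition's blocks are pairwise disjoint and cover U, so the missing block = U \ (union of shown blocks).
Union of shown blocks: {1, 4, 5, 6, 8}
Missing block = U \ (union) = {2, 3, 7}

{2, 3, 7}


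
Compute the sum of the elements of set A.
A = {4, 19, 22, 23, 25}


Set A = {4, 19, 22, 23, 25}
Sum = 4 + 19 + 22 + 23 + 25 = 93

93


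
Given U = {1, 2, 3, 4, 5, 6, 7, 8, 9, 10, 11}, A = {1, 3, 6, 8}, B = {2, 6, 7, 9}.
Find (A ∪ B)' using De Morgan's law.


U = {1, 2, 3, 4, 5, 6, 7, 8, 9, 10, 11}
A = {1, 3, 6, 8}, B = {2, 6, 7, 9}
A ∪ B = {1, 2, 3, 6, 7, 8, 9}
(A ∪ B)' = U \ (A ∪ B) = {4, 5, 10, 11}
Verification via A' ∩ B': A' = {2, 4, 5, 7, 9, 10, 11}, B' = {1, 3, 4, 5, 8, 10, 11}
A' ∩ B' = {4, 5, 10, 11} ✓

{4, 5, 10, 11}


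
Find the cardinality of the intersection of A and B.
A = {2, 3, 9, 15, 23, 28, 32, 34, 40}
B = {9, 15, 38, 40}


Set A = {2, 3, 9, 15, 23, 28, 32, 34, 40}
Set B = {9, 15, 38, 40}
A ∩ B = {9, 15, 40}
|A ∩ B| = 3

3


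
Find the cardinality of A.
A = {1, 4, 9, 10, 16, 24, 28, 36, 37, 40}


Set A = {1, 4, 9, 10, 16, 24, 28, 36, 37, 40}
Listing elements: 1, 4, 9, 10, 16, 24, 28, 36, 37, 40
Counting: 10 elements
|A| = 10

10


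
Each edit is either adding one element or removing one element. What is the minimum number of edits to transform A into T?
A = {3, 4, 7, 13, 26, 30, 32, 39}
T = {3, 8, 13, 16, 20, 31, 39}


Set A = {3, 4, 7, 13, 26, 30, 32, 39}
Set T = {3, 8, 13, 16, 20, 31, 39}
Elements to remove from A (in A, not in T): {4, 7, 26, 30, 32} → 5 removals
Elements to add to A (in T, not in A): {8, 16, 20, 31} → 4 additions
Total edits = 5 + 4 = 9

9


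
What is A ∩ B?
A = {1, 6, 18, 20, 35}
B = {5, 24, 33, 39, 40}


Set A = {1, 6, 18, 20, 35}
Set B = {5, 24, 33, 39, 40}
A ∩ B includes only elements in both sets.
Check each element of A against B:
1 ✗, 6 ✗, 18 ✗, 20 ✗, 35 ✗
A ∩ B = {}

{}


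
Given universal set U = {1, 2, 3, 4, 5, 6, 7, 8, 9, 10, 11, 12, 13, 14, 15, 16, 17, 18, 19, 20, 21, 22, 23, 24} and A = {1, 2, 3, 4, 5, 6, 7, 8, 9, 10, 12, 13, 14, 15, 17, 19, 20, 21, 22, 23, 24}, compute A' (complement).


Universal set U = {1, 2, 3, 4, 5, 6, 7, 8, 9, 10, 11, 12, 13, 14, 15, 16, 17, 18, 19, 20, 21, 22, 23, 24}
Set A = {1, 2, 3, 4, 5, 6, 7, 8, 9, 10, 12, 13, 14, 15, 17, 19, 20, 21, 22, 23, 24}
A' = U \ A = elements in U but not in A
Checking each element of U:
1 (in A, exclude), 2 (in A, exclude), 3 (in A, exclude), 4 (in A, exclude), 5 (in A, exclude), 6 (in A, exclude), 7 (in A, exclude), 8 (in A, exclude), 9 (in A, exclude), 10 (in A, exclude), 11 (not in A, include), 12 (in A, exclude), 13 (in A, exclude), 14 (in A, exclude), 15 (in A, exclude), 16 (not in A, include), 17 (in A, exclude), 18 (not in A, include), 19 (in A, exclude), 20 (in A, exclude), 21 (in A, exclude), 22 (in A, exclude), 23 (in A, exclude), 24 (in A, exclude)
A' = {11, 16, 18}

{11, 16, 18}


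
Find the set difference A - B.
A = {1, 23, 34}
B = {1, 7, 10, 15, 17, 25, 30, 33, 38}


Set A = {1, 23, 34}
Set B = {1, 7, 10, 15, 17, 25, 30, 33, 38}
A \ B includes elements in A that are not in B.
Check each element of A:
1 (in B, remove), 23 (not in B, keep), 34 (not in B, keep)
A \ B = {23, 34}

{23, 34}


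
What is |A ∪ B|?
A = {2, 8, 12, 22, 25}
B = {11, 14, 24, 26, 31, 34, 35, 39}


Set A = {2, 8, 12, 22, 25}, |A| = 5
Set B = {11, 14, 24, 26, 31, 34, 35, 39}, |B| = 8
A ∩ B = {}, |A ∩ B| = 0
|A ∪ B| = |A| + |B| - |A ∩ B| = 5 + 8 - 0 = 13

13


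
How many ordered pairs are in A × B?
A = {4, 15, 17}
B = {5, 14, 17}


Set A = {4, 15, 17} has 3 elements.
Set B = {5, 14, 17} has 3 elements.
|A × B| = |A| × |B| = 3 × 3 = 9

9


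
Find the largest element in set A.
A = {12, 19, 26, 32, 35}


Set A = {12, 19, 26, 32, 35}
Elements in ascending order: 12, 19, 26, 32, 35
The largest element is 35.

35


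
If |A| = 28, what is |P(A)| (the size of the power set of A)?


The set has 28 elements.
The power set contains all possible subsets.
|P(A)| = 2^|A| = 2^28 = 268435456

268435456


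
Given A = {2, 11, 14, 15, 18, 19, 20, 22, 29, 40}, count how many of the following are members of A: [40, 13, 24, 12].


Set A = {2, 11, 14, 15, 18, 19, 20, 22, 29, 40}
Candidates: [40, 13, 24, 12]
Check each candidate:
40 ∈ A, 13 ∉ A, 24 ∉ A, 12 ∉ A
Count of candidates in A: 1

1


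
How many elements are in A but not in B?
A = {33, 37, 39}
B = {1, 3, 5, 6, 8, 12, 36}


Set A = {33, 37, 39}
Set B = {1, 3, 5, 6, 8, 12, 36}
A \ B = {33, 37, 39}
|A \ B| = 3

3


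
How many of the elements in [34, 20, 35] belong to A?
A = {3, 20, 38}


Set A = {3, 20, 38}
Candidates: [34, 20, 35]
Check each candidate:
34 ∉ A, 20 ∈ A, 35 ∉ A
Count of candidates in A: 1

1


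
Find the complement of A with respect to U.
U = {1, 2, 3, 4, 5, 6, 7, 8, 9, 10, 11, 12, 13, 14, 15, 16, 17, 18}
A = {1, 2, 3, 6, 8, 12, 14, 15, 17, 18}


Universal set U = {1, 2, 3, 4, 5, 6, 7, 8, 9, 10, 11, 12, 13, 14, 15, 16, 17, 18}
Set A = {1, 2, 3, 6, 8, 12, 14, 15, 17, 18}
A' = U \ A = elements in U but not in A
Checking each element of U:
1 (in A, exclude), 2 (in A, exclude), 3 (in A, exclude), 4 (not in A, include), 5 (not in A, include), 6 (in A, exclude), 7 (not in A, include), 8 (in A, exclude), 9 (not in A, include), 10 (not in A, include), 11 (not in A, include), 12 (in A, exclude), 13 (not in A, include), 14 (in A, exclude), 15 (in A, exclude), 16 (not in A, include), 17 (in A, exclude), 18 (in A, exclude)
A' = {4, 5, 7, 9, 10, 11, 13, 16}

{4, 5, 7, 9, 10, 11, 13, 16}


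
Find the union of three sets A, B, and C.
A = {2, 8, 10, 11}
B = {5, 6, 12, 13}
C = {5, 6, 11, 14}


Set A = {2, 8, 10, 11}
Set B = {5, 6, 12, 13}
Set C = {5, 6, 11, 14}
First, A ∪ B = {2, 5, 6, 8, 10, 11, 12, 13}
Then, (A ∪ B) ∪ C = {2, 5, 6, 8, 10, 11, 12, 13, 14}

{2, 5, 6, 8, 10, 11, 12, 13, 14}


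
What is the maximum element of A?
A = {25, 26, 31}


Set A = {25, 26, 31}
Elements in ascending order: 25, 26, 31
The largest element is 31.

31


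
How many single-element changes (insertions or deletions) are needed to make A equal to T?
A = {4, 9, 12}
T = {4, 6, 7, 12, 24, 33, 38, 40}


Set A = {4, 9, 12}
Set T = {4, 6, 7, 12, 24, 33, 38, 40}
Elements to remove from A (in A, not in T): {9} → 1 removals
Elements to add to A (in T, not in A): {6, 7, 24, 33, 38, 40} → 6 additions
Total edits = 1 + 6 = 7

7


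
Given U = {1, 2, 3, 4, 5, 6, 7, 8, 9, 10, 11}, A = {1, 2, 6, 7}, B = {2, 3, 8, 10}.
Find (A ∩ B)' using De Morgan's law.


U = {1, 2, 3, 4, 5, 6, 7, 8, 9, 10, 11}
A = {1, 2, 6, 7}, B = {2, 3, 8, 10}
A ∩ B = {2}
(A ∩ B)' = U \ (A ∩ B) = {1, 3, 4, 5, 6, 7, 8, 9, 10, 11}
Verification via A' ∪ B': A' = {3, 4, 5, 8, 9, 10, 11}, B' = {1, 4, 5, 6, 7, 9, 11}
A' ∪ B' = {1, 3, 4, 5, 6, 7, 8, 9, 10, 11} ✓

{1, 3, 4, 5, 6, 7, 8, 9, 10, 11}


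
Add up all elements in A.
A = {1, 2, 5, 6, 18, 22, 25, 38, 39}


Set A = {1, 2, 5, 6, 18, 22, 25, 38, 39}
Sum = 1 + 2 + 5 + 6 + 18 + 22 + 25 + 38 + 39 = 156

156


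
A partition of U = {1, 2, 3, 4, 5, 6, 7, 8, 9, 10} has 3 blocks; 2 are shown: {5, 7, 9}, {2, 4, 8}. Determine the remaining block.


U = {1, 2, 3, 4, 5, 6, 7, 8, 9, 10}
Shown blocks: {5, 7, 9}, {2, 4, 8}
A partition's blocks are pairwise disjoint and cover U, so the missing block = U \ (union of shown blocks).
Union of shown blocks: {2, 4, 5, 7, 8, 9}
Missing block = U \ (union) = {1, 3, 6, 10}

{1, 3, 6, 10}


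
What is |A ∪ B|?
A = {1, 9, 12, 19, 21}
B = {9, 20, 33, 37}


Set A = {1, 9, 12, 19, 21}, |A| = 5
Set B = {9, 20, 33, 37}, |B| = 4
A ∩ B = {9}, |A ∩ B| = 1
|A ∪ B| = |A| + |B| - |A ∩ B| = 5 + 4 - 1 = 8

8


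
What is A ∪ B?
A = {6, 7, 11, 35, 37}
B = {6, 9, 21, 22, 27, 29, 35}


Set A = {6, 7, 11, 35, 37}
Set B = {6, 9, 21, 22, 27, 29, 35}
A ∪ B includes all elements in either set.
Elements from A: {6, 7, 11, 35, 37}
Elements from B not already included: {9, 21, 22, 27, 29}
A ∪ B = {6, 7, 9, 11, 21, 22, 27, 29, 35, 37}

{6, 7, 9, 11, 21, 22, 27, 29, 35, 37}


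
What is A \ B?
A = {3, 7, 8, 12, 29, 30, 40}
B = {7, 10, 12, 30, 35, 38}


Set A = {3, 7, 8, 12, 29, 30, 40}
Set B = {7, 10, 12, 30, 35, 38}
A \ B includes elements in A that are not in B.
Check each element of A:
3 (not in B, keep), 7 (in B, remove), 8 (not in B, keep), 12 (in B, remove), 29 (not in B, keep), 30 (in B, remove), 40 (not in B, keep)
A \ B = {3, 8, 29, 40}

{3, 8, 29, 40}


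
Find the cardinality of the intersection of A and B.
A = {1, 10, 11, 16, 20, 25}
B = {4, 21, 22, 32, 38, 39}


Set A = {1, 10, 11, 16, 20, 25}
Set B = {4, 21, 22, 32, 38, 39}
A ∩ B = {}
|A ∩ B| = 0

0


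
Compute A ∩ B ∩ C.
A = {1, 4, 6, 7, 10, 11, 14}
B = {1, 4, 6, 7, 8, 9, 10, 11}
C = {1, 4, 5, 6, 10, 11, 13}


Set A = {1, 4, 6, 7, 10, 11, 14}
Set B = {1, 4, 6, 7, 8, 9, 10, 11}
Set C = {1, 4, 5, 6, 10, 11, 13}
First, A ∩ B = {1, 4, 6, 7, 10, 11}
Then, (A ∩ B) ∩ C = {1, 4, 6, 10, 11}

{1, 4, 6, 10, 11}


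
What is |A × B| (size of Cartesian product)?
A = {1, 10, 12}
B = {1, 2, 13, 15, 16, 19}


Set A = {1, 10, 12} has 3 elements.
Set B = {1, 2, 13, 15, 16, 19} has 6 elements.
|A × B| = |A| × |B| = 3 × 6 = 18

18


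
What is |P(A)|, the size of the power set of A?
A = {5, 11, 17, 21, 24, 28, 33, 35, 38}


Set A = {5, 11, 17, 21, 24, 28, 33, 35, 38}
|A| = 9
The power set P(A) contains all subsets of A.
|P(A)| = 2^|A| = 2^9 = 512

512


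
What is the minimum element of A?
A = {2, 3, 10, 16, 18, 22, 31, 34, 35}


Set A = {2, 3, 10, 16, 18, 22, 31, 34, 35}
Elements in ascending order: 2, 3, 10, 16, 18, 22, 31, 34, 35
The smallest element is 2.

2


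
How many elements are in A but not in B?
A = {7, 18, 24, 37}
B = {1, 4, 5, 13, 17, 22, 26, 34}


Set A = {7, 18, 24, 37}
Set B = {1, 4, 5, 13, 17, 22, 26, 34}
A \ B = {7, 18, 24, 37}
|A \ B| = 4

4


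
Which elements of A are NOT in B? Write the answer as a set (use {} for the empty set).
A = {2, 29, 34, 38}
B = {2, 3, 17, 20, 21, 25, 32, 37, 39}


Set A = {2, 29, 34, 38}
Set B = {2, 3, 17, 20, 21, 25, 32, 37, 39}
Check each element of A against B:
2 ∈ B, 29 ∉ B (include), 34 ∉ B (include), 38 ∉ B (include)
Elements of A not in B: {29, 34, 38}

{29, 34, 38}


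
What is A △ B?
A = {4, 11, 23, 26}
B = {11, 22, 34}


Set A = {4, 11, 23, 26}
Set B = {11, 22, 34}
A △ B = (A \ B) ∪ (B \ A)
Elements in A but not B: {4, 23, 26}
Elements in B but not A: {22, 34}
A △ B = {4, 22, 23, 26, 34}

{4, 22, 23, 26, 34}


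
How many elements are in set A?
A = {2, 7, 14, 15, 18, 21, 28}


Set A = {2, 7, 14, 15, 18, 21, 28}
Listing elements: 2, 7, 14, 15, 18, 21, 28
Counting: 7 elements
|A| = 7

7


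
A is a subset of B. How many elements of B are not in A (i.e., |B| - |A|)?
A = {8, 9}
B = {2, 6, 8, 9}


Set A = {8, 9}, |A| = 2
Set B = {2, 6, 8, 9}, |B| = 4
Since A ⊆ B: B \ A = {2, 6}
|B| - |A| = 4 - 2 = 2

2


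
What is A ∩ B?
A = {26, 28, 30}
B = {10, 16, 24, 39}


Set A = {26, 28, 30}
Set B = {10, 16, 24, 39}
A ∩ B includes only elements in both sets.
Check each element of A against B:
26 ✗, 28 ✗, 30 ✗
A ∩ B = {}

{}


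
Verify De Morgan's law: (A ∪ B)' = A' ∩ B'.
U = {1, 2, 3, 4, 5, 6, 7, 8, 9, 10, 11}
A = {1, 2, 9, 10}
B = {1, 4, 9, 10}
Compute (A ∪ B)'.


U = {1, 2, 3, 4, 5, 6, 7, 8, 9, 10, 11}
A = {1, 2, 9, 10}, B = {1, 4, 9, 10}
A ∪ B = {1, 2, 4, 9, 10}
(A ∪ B)' = U \ (A ∪ B) = {3, 5, 6, 7, 8, 11}
Verification via A' ∩ B': A' = {3, 4, 5, 6, 7, 8, 11}, B' = {2, 3, 5, 6, 7, 8, 11}
A' ∩ B' = {3, 5, 6, 7, 8, 11} ✓

{3, 5, 6, 7, 8, 11}


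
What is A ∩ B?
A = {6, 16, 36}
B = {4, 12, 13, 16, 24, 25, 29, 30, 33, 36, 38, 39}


Set A = {6, 16, 36}
Set B = {4, 12, 13, 16, 24, 25, 29, 30, 33, 36, 38, 39}
A ∩ B includes only elements in both sets.
Check each element of A against B:
6 ✗, 16 ✓, 36 ✓
A ∩ B = {16, 36}

{16, 36}


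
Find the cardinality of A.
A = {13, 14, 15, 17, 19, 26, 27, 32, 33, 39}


Set A = {13, 14, 15, 17, 19, 26, 27, 32, 33, 39}
Listing elements: 13, 14, 15, 17, 19, 26, 27, 32, 33, 39
Counting: 10 elements
|A| = 10

10


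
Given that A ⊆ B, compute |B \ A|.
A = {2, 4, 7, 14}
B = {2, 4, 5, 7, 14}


Set A = {2, 4, 7, 14}, |A| = 4
Set B = {2, 4, 5, 7, 14}, |B| = 5
Since A ⊆ B: B \ A = {5}
|B| - |A| = 5 - 4 = 1

1


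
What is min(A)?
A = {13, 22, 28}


Set A = {13, 22, 28}
Elements in ascending order: 13, 22, 28
The smallest element is 13.

13


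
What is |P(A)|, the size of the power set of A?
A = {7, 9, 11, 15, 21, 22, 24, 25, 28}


Set A = {7, 9, 11, 15, 21, 22, 24, 25, 28}
|A| = 9
The power set P(A) contains all subsets of A.
|P(A)| = 2^|A| = 2^9 = 512

512
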